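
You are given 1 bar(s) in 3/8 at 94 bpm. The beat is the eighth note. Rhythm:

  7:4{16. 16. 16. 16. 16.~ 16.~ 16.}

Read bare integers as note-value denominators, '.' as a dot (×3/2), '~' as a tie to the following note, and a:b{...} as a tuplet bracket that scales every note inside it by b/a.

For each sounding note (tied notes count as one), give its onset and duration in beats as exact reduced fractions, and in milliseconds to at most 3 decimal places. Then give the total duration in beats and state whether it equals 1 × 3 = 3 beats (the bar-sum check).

1) 0.0ms=0b +273.556ms=3/7b
2) 273.556ms=3/7b +273.556ms=3/7b
3) 547.112ms=6/7b +273.556ms=3/7b
4) 820.669ms=9/7b +273.556ms=3/7b
5) 1094.225ms=12/7b +820.669ms=9/7b
Σ=3b of 3 (94bpm 3/8) — PASS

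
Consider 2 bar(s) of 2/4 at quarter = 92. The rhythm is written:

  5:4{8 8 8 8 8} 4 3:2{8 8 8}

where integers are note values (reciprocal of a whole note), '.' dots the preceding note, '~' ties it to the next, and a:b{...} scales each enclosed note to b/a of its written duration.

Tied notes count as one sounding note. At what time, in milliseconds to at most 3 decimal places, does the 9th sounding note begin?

note 9 onset = 11/3b = 2391.304ms

1. 0.0ms @ 0 + 260.87ms (2/5)
2. 260.87ms @ 2/5 + 260.87ms (2/5)
3. 521.739ms @ 4/5 + 260.87ms (2/5)
4. 782.609ms @ 6/5 + 260.87ms (2/5)
5. 1043.478ms @ 8/5 + 260.87ms (2/5)
6. 1304.348ms @ 2 + 652.174ms (1)
7. 1956.522ms @ 3 + 217.391ms (1/3)
8. 2173.913ms @ 10/3 + 217.391ms (1/3)
9. 2391.304ms @ 11/3 + 217.391ms (1/3)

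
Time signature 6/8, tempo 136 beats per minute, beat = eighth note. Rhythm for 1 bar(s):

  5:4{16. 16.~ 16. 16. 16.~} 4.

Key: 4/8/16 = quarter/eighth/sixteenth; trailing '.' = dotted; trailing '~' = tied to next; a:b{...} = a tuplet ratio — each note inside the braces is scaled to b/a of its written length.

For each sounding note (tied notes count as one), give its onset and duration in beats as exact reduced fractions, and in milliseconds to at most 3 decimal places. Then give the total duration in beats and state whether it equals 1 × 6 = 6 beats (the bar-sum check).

1) 0.0ms=0b +264.706ms=3/5b
2) 264.706ms=3/5b +529.412ms=6/5b
3) 794.118ms=9/5b +264.706ms=3/5b
4) 1058.824ms=12/5b +1588.235ms=18/5b
Σ=6b of 6 (136bpm 6/8) — PASS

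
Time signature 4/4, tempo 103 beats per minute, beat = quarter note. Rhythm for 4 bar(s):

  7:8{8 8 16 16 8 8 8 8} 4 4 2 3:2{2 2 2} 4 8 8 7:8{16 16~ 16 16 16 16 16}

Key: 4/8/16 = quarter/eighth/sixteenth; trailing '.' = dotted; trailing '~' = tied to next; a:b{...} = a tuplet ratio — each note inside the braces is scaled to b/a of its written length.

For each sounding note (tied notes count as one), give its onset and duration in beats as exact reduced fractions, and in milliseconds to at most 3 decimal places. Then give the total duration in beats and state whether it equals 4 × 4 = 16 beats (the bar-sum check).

1) 0.0ms=0b +332.871ms=4/7b
2) 332.871ms=4/7b +332.871ms=4/7b
3) 665.742ms=8/7b +166.436ms=2/7b
4) 832.178ms=10/7b +166.436ms=2/7b
5) 998.613ms=12/7b +332.871ms=4/7b
6) 1331.484ms=16/7b +332.871ms=4/7b
7) 1664.355ms=20/7b +332.871ms=4/7b
8) 1997.226ms=24/7b +332.871ms=4/7b
9) 2330.097ms=4b +582.524ms=1b
10) 2912.621ms=5b +582.524ms=1b
11) 3495.146ms=6b +1165.049ms=2b
12) 4660.194ms=8b +776.699ms=4/3b
13) 5436.893ms=28/3b +776.699ms=4/3b
14) 6213.592ms=32/3b +776.699ms=4/3b
15) 6990.291ms=12b +582.524ms=1b
16) 7572.816ms=13b +291.262ms=1/2b
17) 7864.078ms=27/2b +291.262ms=1/2b
18) 8155.34ms=14b +166.436ms=2/7b
19) 8321.775ms=100/7b +332.871ms=4/7b
20) 8654.646ms=104/7b +166.436ms=2/7b
21) 8821.082ms=106/7b +166.436ms=2/7b
22) 8987.517ms=108/7b +166.436ms=2/7b
23) 9153.953ms=110/7b +166.436ms=2/7b
Σ=16b of 16 (103bpm 4/4) — PASS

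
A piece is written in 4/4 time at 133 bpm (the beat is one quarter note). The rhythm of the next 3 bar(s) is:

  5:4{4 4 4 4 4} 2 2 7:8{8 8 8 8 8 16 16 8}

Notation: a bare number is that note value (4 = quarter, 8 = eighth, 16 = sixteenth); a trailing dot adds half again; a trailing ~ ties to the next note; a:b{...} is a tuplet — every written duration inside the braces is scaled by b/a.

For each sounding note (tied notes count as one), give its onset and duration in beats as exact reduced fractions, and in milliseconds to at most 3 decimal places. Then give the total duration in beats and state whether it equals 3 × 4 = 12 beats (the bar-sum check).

1) 0.0ms=0b +360.902ms=4/5b
2) 360.902ms=4/5b +360.902ms=4/5b
3) 721.805ms=8/5b +360.902ms=4/5b
4) 1082.707ms=12/5b +360.902ms=4/5b
5) 1443.609ms=16/5b +360.902ms=4/5b
6) 1804.511ms=4b +902.256ms=2b
7) 2706.767ms=6b +902.256ms=2b
8) 3609.023ms=8b +257.787ms=4/7b
9) 3866.81ms=60/7b +257.787ms=4/7b
10) 4124.597ms=64/7b +257.787ms=4/7b
11) 4382.385ms=68/7b +257.787ms=4/7b
12) 4640.172ms=72/7b +257.787ms=4/7b
13) 4897.959ms=76/7b +128.894ms=2/7b
14) 5026.853ms=78/7b +128.894ms=2/7b
15) 5155.747ms=80/7b +257.787ms=4/7b
Σ=12b of 12 (133bpm 4/4) — PASS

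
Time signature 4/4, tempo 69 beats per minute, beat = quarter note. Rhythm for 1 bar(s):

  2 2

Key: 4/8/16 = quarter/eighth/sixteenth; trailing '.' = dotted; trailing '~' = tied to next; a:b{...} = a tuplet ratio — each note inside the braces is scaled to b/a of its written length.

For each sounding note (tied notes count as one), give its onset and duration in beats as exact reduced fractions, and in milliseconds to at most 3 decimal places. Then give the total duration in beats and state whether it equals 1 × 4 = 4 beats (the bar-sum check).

1) 0.0ms=0b +1739.13ms=2b
2) 1739.13ms=2b +1739.13ms=2b
Σ=4b of 4 (69bpm 4/4) — PASS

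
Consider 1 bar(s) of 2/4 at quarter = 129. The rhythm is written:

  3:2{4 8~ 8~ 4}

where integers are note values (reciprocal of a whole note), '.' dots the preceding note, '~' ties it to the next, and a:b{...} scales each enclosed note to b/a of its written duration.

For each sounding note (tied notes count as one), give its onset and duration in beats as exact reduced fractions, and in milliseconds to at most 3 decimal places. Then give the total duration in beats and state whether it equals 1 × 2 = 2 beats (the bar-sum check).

1) 0.0ms=0b +310.078ms=2/3b
2) 310.078ms=2/3b +620.155ms=4/3b
Σ=2b of 2 (129bpm 2/4) — PASS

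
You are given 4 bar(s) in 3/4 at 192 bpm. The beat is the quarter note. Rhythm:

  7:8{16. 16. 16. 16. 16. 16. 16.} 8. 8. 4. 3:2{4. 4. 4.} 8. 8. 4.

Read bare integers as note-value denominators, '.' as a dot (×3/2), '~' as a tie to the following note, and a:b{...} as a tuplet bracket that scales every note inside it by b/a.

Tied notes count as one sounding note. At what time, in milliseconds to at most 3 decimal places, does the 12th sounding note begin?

1. 0.0ms @ 0 + 133.929ms (3/7)
2. 133.929ms @ 3/7 + 133.929ms (3/7)
3. 267.857ms @ 6/7 + 133.929ms (3/7)
4. 401.786ms @ 9/7 + 133.929ms (3/7)
5. 535.714ms @ 12/7 + 133.929ms (3/7)
6. 669.643ms @ 15/7 + 133.929ms (3/7)
7. 803.571ms @ 18/7 + 133.929ms (3/7)
8. 937.5ms @ 3 + 234.375ms (3/4)
9. 1171.875ms @ 15/4 + 234.375ms (3/4)
10. 1406.25ms @ 9/2 + 468.75ms (3/2)
11. 1875.0ms @ 6 + 312.5ms (1)
12. 2187.5ms @ 7 + 312.5ms (1)
13. 2500.0ms @ 8 + 312.5ms (1)
14. 2812.5ms @ 9 + 234.375ms (3/4)
15. 3046.875ms @ 39/4 + 234.375ms (3/4)
16. 3281.25ms @ 21/2 + 468.75ms (3/2)

note 12 onset = 7b = 2187.5ms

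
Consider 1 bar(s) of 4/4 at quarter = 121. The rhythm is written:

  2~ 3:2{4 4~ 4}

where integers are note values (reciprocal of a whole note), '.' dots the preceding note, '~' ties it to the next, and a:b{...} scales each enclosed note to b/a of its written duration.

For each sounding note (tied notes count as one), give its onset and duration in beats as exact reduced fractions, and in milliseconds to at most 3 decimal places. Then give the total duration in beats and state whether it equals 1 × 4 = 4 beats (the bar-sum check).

1) 0.0ms=0b +1322.314ms=8/3b
2) 1322.314ms=8/3b +661.157ms=4/3b
Σ=4b of 4 (121bpm 4/4) — PASS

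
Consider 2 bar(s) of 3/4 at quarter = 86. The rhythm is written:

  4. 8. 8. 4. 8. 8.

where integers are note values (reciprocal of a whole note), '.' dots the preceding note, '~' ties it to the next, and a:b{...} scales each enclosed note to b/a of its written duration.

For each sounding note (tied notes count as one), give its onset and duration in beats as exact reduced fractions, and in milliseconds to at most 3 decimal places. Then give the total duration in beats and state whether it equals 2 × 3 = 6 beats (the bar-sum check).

1) 0.0ms=0b +1046.512ms=3/2b
2) 1046.512ms=3/2b +523.256ms=3/4b
3) 1569.767ms=9/4b +523.256ms=3/4b
4) 2093.023ms=3b +1046.512ms=3/2b
5) 3139.535ms=9/2b +523.256ms=3/4b
6) 3662.791ms=21/4b +523.256ms=3/4b
Σ=6b of 6 (86bpm 3/4) — PASS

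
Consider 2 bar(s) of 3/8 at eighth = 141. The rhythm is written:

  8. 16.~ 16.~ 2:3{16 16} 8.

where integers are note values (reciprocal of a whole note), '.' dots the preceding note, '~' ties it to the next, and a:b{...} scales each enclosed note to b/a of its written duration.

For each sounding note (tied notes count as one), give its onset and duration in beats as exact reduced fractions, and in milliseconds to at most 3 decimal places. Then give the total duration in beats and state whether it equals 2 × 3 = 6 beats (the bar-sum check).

1) 0.0ms=0b +638.298ms=3/2b
2) 638.298ms=3/2b +957.447ms=9/4b
3) 1595.745ms=15/4b +319.149ms=3/4b
4) 1914.894ms=9/2b +638.298ms=3/2b
Σ=6b of 6 (141bpm 3/8) — PASS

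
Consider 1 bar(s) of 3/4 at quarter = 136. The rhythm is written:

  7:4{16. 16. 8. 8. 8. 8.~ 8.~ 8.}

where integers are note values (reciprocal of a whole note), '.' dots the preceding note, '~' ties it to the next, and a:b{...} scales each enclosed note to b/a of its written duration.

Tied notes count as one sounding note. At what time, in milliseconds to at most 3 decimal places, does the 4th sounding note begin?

note 4 onset = 6/7b = 378.151ms

1. 0.0ms @ 0 + 94.538ms (3/14)
2. 94.538ms @ 3/14 + 94.538ms (3/14)
3. 189.076ms @ 3/7 + 189.076ms (3/7)
4. 378.151ms @ 6/7 + 189.076ms (3/7)
5. 567.227ms @ 9/7 + 189.076ms (3/7)
6. 756.303ms @ 12/7 + 567.227ms (9/7)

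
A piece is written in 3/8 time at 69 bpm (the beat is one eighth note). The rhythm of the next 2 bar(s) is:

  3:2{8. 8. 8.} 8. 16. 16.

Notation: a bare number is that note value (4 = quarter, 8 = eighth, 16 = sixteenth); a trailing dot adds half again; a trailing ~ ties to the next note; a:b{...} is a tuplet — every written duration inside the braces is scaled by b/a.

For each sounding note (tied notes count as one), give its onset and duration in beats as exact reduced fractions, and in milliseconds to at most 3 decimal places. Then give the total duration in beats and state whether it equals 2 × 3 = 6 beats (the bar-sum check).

1) 0.0ms=0b +869.565ms=1b
2) 869.565ms=1b +869.565ms=1b
3) 1739.13ms=2b +869.565ms=1b
4) 2608.696ms=3b +1304.348ms=3/2b
5) 3913.043ms=9/2b +652.174ms=3/4b
6) 4565.217ms=21/4b +652.174ms=3/4b
Σ=6b of 6 (69bpm 3/8) — PASS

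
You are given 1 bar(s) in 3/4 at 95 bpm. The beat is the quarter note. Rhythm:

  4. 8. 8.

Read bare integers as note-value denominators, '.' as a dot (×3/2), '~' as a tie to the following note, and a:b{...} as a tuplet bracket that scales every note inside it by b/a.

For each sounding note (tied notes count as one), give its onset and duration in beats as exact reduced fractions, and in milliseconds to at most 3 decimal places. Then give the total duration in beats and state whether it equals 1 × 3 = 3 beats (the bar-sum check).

1) 0.0ms=0b +947.368ms=3/2b
2) 947.368ms=3/2b +473.684ms=3/4b
3) 1421.053ms=9/4b +473.684ms=3/4b
Σ=3b of 3 (95bpm 3/4) — PASS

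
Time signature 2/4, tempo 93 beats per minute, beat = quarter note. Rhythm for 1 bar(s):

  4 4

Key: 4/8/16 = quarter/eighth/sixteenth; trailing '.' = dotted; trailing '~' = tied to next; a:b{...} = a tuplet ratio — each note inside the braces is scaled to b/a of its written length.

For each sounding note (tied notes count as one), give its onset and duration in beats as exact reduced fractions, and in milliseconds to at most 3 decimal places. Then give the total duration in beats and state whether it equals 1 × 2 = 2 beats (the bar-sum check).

1) 0.0ms=0b +645.161ms=1b
2) 645.161ms=1b +645.161ms=1b
Σ=2b of 2 (93bpm 2/4) — PASS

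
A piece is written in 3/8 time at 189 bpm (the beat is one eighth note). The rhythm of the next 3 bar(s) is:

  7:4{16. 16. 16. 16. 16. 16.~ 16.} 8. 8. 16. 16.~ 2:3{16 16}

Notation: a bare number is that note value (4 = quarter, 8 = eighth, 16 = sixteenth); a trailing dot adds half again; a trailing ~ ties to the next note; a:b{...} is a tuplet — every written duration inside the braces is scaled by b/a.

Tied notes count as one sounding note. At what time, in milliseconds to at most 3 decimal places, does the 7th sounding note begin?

1. 0.0ms @ 0 + 136.054ms (3/7)
2. 136.054ms @ 3/7 + 136.054ms (3/7)
3. 272.109ms @ 6/7 + 136.054ms (3/7)
4. 408.163ms @ 9/7 + 136.054ms (3/7)
5. 544.218ms @ 12/7 + 136.054ms (3/7)
6. 680.272ms @ 15/7 + 272.109ms (6/7)
7. 952.381ms @ 3 + 476.19ms (3/2)
8. 1428.571ms @ 9/2 + 476.19ms (3/2)
9. 1904.762ms @ 6 + 238.095ms (3/4)
10. 2142.857ms @ 27/4 + 476.19ms (3/2)
11. 2619.048ms @ 33/4 + 238.095ms (3/4)

note 7 onset = 3b = 952.381ms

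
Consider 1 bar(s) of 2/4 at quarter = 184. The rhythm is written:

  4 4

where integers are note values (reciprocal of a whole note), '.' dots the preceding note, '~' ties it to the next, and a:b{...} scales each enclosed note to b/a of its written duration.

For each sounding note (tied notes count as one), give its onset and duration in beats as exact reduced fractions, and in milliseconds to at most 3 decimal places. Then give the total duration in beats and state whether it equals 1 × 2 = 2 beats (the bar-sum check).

1) 0.0ms=0b +326.087ms=1b
2) 326.087ms=1b +326.087ms=1b
Σ=2b of 2 (184bpm 2/4) — PASS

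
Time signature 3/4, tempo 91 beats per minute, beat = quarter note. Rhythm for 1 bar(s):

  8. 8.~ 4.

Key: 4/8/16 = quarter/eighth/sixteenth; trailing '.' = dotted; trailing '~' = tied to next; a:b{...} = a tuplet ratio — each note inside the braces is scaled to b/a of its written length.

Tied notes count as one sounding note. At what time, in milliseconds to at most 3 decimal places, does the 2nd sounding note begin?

note 2 onset = 3/4b = 494.505ms

1. 0.0ms @ 0 + 494.505ms (3/4)
2. 494.505ms @ 3/4 + 1483.516ms (9/4)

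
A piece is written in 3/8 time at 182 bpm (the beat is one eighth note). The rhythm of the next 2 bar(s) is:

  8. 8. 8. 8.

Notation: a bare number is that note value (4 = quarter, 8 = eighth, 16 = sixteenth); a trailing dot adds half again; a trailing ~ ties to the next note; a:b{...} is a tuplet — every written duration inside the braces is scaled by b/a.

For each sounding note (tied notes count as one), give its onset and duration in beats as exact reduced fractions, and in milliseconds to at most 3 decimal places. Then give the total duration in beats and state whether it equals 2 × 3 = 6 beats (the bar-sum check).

1) 0.0ms=0b +494.505ms=3/2b
2) 494.505ms=3/2b +494.505ms=3/2b
3) 989.011ms=3b +494.505ms=3/2b
4) 1483.516ms=9/2b +494.505ms=3/2b
Σ=6b of 6 (182bpm 3/8) — PASS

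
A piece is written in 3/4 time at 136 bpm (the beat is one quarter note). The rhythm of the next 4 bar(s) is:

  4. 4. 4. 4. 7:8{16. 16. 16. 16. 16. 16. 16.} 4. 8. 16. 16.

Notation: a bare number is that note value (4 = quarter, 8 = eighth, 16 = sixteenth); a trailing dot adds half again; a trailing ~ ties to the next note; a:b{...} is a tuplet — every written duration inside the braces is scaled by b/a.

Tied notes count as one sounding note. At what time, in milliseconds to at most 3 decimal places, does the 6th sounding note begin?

note 6 onset = 45/7b = 2836.134ms

1. 0.0ms @ 0 + 661.765ms (3/2)
2. 661.765ms @ 3/2 + 661.765ms (3/2)
3. 1323.529ms @ 3 + 661.765ms (3/2)
4. 1985.294ms @ 9/2 + 661.765ms (3/2)
5. 2647.059ms @ 6 + 189.076ms (3/7)
6. 2836.134ms @ 45/7 + 189.076ms (3/7)
7. 3025.21ms @ 48/7 + 189.076ms (3/7)
8. 3214.286ms @ 51/7 + 189.076ms (3/7)
9. 3403.361ms @ 54/7 + 189.076ms (3/7)
10. 3592.437ms @ 57/7 + 189.076ms (3/7)
11. 3781.513ms @ 60/7 + 189.076ms (3/7)
12. 3970.588ms @ 9 + 661.765ms (3/2)
13. 4632.353ms @ 21/2 + 330.882ms (3/4)
14. 4963.235ms @ 45/4 + 165.441ms (3/8)
15. 5128.676ms @ 93/8 + 165.441ms (3/8)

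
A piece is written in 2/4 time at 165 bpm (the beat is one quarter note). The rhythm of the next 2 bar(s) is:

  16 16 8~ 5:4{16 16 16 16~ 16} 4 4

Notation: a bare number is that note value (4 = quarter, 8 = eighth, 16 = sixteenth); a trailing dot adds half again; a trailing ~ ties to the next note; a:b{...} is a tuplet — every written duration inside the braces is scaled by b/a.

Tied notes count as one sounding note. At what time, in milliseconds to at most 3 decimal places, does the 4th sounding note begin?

1. 0.0ms @ 0 + 90.909ms (1/4)
2. 90.909ms @ 1/4 + 90.909ms (1/4)
3. 181.818ms @ 1/2 + 254.545ms (7/10)
4. 436.364ms @ 6/5 + 72.727ms (1/5)
5. 509.091ms @ 7/5 + 72.727ms (1/5)
6. 581.818ms @ 8/5 + 145.455ms (2/5)
7. 727.273ms @ 2 + 363.636ms (1)
8. 1090.909ms @ 3 + 363.636ms (1)

note 4 onset = 6/5b = 436.364ms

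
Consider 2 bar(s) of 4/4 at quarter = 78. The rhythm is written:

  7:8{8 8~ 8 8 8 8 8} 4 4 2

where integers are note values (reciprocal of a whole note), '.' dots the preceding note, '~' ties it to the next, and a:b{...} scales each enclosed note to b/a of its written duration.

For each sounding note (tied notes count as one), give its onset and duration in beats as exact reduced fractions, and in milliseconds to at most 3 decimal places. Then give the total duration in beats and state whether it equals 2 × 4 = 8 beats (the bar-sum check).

1) 0.0ms=0b +439.56ms=4/7b
2) 439.56ms=4/7b +879.121ms=8/7b
3) 1318.681ms=12/7b +439.56ms=4/7b
4) 1758.242ms=16/7b +439.56ms=4/7b
5) 2197.802ms=20/7b +439.56ms=4/7b
6) 2637.363ms=24/7b +439.56ms=4/7b
7) 3076.923ms=4b +769.231ms=1b
8) 3846.154ms=5b +769.231ms=1b
9) 4615.385ms=6b +1538.462ms=2b
Σ=8b of 8 (78bpm 4/4) — PASS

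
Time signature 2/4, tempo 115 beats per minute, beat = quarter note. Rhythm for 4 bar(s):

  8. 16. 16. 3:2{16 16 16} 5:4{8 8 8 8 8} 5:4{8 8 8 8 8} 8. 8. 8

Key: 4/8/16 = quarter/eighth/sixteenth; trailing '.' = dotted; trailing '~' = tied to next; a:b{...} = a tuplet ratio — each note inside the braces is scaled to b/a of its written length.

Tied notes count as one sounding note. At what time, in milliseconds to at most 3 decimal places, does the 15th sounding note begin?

note 15 onset = 26/5b = 2713.043ms

1. 0.0ms @ 0 + 391.304ms (3/4)
2. 391.304ms @ 3/4 + 195.652ms (3/8)
3. 586.957ms @ 9/8 + 195.652ms (3/8)
4. 782.609ms @ 3/2 + 86.957ms (1/6)
5. 869.565ms @ 5/3 + 86.957ms (1/6)
6. 956.522ms @ 11/6 + 86.957ms (1/6)
7. 1043.478ms @ 2 + 208.696ms (2/5)
8. 1252.174ms @ 12/5 + 208.696ms (2/5)
9. 1460.87ms @ 14/5 + 208.696ms (2/5)
10. 1669.565ms @ 16/5 + 208.696ms (2/5)
11. 1878.261ms @ 18/5 + 208.696ms (2/5)
12. 2086.957ms @ 4 + 208.696ms (2/5)
13. 2295.652ms @ 22/5 + 208.696ms (2/5)
14. 2504.348ms @ 24/5 + 208.696ms (2/5)
15. 2713.043ms @ 26/5 + 208.696ms (2/5)
16. 2921.739ms @ 28/5 + 208.696ms (2/5)
17. 3130.435ms @ 6 + 391.304ms (3/4)
18. 3521.739ms @ 27/4 + 391.304ms (3/4)
19. 3913.043ms @ 15/2 + 260.87ms (1/2)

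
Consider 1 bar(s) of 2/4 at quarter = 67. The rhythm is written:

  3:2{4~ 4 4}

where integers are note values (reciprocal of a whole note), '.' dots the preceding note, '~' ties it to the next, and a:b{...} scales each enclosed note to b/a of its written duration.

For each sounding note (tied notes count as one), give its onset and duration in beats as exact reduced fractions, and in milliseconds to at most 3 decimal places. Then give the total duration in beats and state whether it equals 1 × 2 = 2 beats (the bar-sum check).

1) 0.0ms=0b +1194.03ms=4/3b
2) 1194.03ms=4/3b +597.015ms=2/3b
Σ=2b of 2 (67bpm 2/4) — PASS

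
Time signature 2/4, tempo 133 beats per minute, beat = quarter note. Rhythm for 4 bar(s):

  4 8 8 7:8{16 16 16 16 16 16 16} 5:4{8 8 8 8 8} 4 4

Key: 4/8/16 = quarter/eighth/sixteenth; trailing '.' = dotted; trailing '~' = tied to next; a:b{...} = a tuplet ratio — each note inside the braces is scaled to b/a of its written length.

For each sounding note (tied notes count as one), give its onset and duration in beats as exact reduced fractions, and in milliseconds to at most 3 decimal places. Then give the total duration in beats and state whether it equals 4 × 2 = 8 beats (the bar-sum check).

1) 0.0ms=0b +451.128ms=1b
2) 451.128ms=1b +225.564ms=1/2b
3) 676.692ms=3/2b +225.564ms=1/2b
4) 902.256ms=2b +128.894ms=2/7b
5) 1031.149ms=16/7b +128.894ms=2/7b
6) 1160.043ms=18/7b +128.894ms=2/7b
7) 1288.937ms=20/7b +128.894ms=2/7b
8) 1417.83ms=22/7b +128.894ms=2/7b
9) 1546.724ms=24/7b +128.894ms=2/7b
10) 1675.618ms=26/7b +128.894ms=2/7b
11) 1804.511ms=4b +180.451ms=2/5b
12) 1984.962ms=22/5b +180.451ms=2/5b
13) 2165.414ms=24/5b +180.451ms=2/5b
14) 2345.865ms=26/5b +180.451ms=2/5b
15) 2526.316ms=28/5b +180.451ms=2/5b
16) 2706.767ms=6b +451.128ms=1b
17) 3157.895ms=7b +451.128ms=1b
Σ=8b of 8 (133bpm 2/4) — PASS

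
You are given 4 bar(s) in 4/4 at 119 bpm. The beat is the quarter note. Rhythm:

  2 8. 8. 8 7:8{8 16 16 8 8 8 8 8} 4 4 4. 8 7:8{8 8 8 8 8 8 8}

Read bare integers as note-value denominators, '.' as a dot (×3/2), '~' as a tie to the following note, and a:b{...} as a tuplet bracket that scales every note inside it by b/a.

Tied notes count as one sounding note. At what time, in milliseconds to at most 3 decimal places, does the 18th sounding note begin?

note 18 onset = 88/7b = 6338.535ms

1. 0.0ms @ 0 + 1008.403ms (2)
2. 1008.403ms @ 2 + 378.151ms (3/4)
3. 1386.555ms @ 11/4 + 378.151ms (3/4)
4. 1764.706ms @ 7/2 + 252.101ms (1/2)
5. 2016.807ms @ 4 + 288.115ms (4/7)
6. 2304.922ms @ 32/7 + 144.058ms (2/7)
7. 2448.98ms @ 34/7 + 144.058ms (2/7)
8. 2593.037ms @ 36/7 + 288.115ms (4/7)
9. 2881.152ms @ 40/7 + 288.115ms (4/7)
10. 3169.268ms @ 44/7 + 288.115ms (4/7)
11. 3457.383ms @ 48/7 + 288.115ms (4/7)
12. 3745.498ms @ 52/7 + 288.115ms (4/7)
13. 4033.613ms @ 8 + 504.202ms (1)
14. 4537.815ms @ 9 + 504.202ms (1)
15. 5042.017ms @ 10 + 756.303ms (3/2)
16. 5798.319ms @ 23/2 + 252.101ms (1/2)
17. 6050.42ms @ 12 + 288.115ms (4/7)
18. 6338.535ms @ 88/7 + 288.115ms (4/7)
19. 6626.651ms @ 92/7 + 288.115ms (4/7)
20. 6914.766ms @ 96/7 + 288.115ms (4/7)
21. 7202.881ms @ 100/7 + 288.115ms (4/7)
22. 7490.996ms @ 104/7 + 288.115ms (4/7)
23. 7779.112ms @ 108/7 + 288.115ms (4/7)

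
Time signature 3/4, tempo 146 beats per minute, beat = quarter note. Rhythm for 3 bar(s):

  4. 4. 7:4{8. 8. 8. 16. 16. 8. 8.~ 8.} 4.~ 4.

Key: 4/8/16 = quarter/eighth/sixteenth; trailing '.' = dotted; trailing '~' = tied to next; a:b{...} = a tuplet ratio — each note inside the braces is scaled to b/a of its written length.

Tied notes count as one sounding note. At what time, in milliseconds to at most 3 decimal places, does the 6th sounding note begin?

1. 0.0ms @ 0 + 616.438ms (3/2)
2. 616.438ms @ 3/2 + 616.438ms (3/2)
3. 1232.877ms @ 3 + 176.125ms (3/7)
4. 1409.002ms @ 24/7 + 176.125ms (3/7)
5. 1585.127ms @ 27/7 + 176.125ms (3/7)
6. 1761.252ms @ 30/7 + 88.063ms (3/14)
7. 1849.315ms @ 9/2 + 88.063ms (3/14)
8. 1937.378ms @ 33/7 + 176.125ms (3/7)
9. 2113.503ms @ 36/7 + 352.25ms (6/7)
10. 2465.753ms @ 6 + 1232.877ms (3)

note 6 onset = 30/7b = 1761.252ms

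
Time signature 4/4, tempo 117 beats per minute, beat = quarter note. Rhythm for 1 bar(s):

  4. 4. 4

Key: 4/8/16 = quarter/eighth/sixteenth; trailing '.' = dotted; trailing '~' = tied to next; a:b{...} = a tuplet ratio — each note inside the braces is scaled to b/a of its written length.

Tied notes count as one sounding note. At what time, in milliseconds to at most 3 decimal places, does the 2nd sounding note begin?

note 2 onset = 3/2b = 769.231ms

1. 0.0ms @ 0 + 769.231ms (3/2)
2. 769.231ms @ 3/2 + 769.231ms (3/2)
3. 1538.462ms @ 3 + 512.821ms (1)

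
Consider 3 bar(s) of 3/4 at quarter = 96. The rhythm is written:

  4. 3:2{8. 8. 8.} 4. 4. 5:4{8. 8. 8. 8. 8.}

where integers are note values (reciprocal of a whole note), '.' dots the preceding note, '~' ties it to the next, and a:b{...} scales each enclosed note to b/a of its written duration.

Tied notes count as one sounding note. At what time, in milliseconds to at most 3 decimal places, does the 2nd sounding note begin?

note 2 onset = 3/2b = 937.5ms

1. 0.0ms @ 0 + 937.5ms (3/2)
2. 937.5ms @ 3/2 + 312.5ms (1/2)
3. 1250.0ms @ 2 + 312.5ms (1/2)
4. 1562.5ms @ 5/2 + 312.5ms (1/2)
5. 1875.0ms @ 3 + 937.5ms (3/2)
6. 2812.5ms @ 9/2 + 937.5ms (3/2)
7. 3750.0ms @ 6 + 375.0ms (3/5)
8. 4125.0ms @ 33/5 + 375.0ms (3/5)
9. 4500.0ms @ 36/5 + 375.0ms (3/5)
10. 4875.0ms @ 39/5 + 375.0ms (3/5)
11. 5250.0ms @ 42/5 + 375.0ms (3/5)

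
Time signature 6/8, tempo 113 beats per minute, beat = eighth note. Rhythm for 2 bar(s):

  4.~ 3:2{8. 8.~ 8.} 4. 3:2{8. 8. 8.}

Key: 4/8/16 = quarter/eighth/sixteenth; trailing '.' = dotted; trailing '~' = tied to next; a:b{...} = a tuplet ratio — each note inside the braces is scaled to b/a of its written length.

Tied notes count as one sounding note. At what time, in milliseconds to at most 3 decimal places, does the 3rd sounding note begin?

note 3 onset = 6b = 3185.841ms

1. 0.0ms @ 0 + 2123.894ms (4)
2. 2123.894ms @ 4 + 1061.947ms (2)
3. 3185.841ms @ 6 + 1592.92ms (3)
4. 4778.761ms @ 9 + 530.973ms (1)
5. 5309.735ms @ 10 + 530.973ms (1)
6. 5840.708ms @ 11 + 530.973ms (1)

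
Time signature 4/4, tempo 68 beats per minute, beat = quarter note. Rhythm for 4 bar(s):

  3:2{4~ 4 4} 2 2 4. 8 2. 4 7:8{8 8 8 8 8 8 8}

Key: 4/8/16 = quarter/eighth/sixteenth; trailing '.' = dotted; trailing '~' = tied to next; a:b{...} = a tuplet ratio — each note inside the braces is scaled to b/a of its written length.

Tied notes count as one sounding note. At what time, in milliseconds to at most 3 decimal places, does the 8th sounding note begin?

note 8 onset = 11b = 9705.882ms

1. 0.0ms @ 0 + 1176.471ms (4/3)
2. 1176.471ms @ 4/3 + 588.235ms (2/3)
3. 1764.706ms @ 2 + 1764.706ms (2)
4. 3529.412ms @ 4 + 1764.706ms (2)
5. 5294.118ms @ 6 + 1323.529ms (3/2)
6. 6617.647ms @ 15/2 + 441.176ms (1/2)
7. 7058.824ms @ 8 + 2647.059ms (3)
8. 9705.882ms @ 11 + 882.353ms (1)
9. 10588.235ms @ 12 + 504.202ms (4/7)
10. 11092.437ms @ 88/7 + 504.202ms (4/7)
11. 11596.639ms @ 92/7 + 504.202ms (4/7)
12. 12100.84ms @ 96/7 + 504.202ms (4/7)
13. 12605.042ms @ 100/7 + 504.202ms (4/7)
14. 13109.244ms @ 104/7 + 504.202ms (4/7)
15. 13613.445ms @ 108/7 + 504.202ms (4/7)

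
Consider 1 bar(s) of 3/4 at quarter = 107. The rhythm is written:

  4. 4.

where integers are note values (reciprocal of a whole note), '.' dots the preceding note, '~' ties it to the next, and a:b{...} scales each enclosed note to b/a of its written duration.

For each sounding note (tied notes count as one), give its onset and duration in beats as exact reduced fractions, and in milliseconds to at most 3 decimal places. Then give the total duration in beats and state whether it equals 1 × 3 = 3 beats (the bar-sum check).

1) 0.0ms=0b +841.121ms=3/2b
2) 841.121ms=3/2b +841.121ms=3/2b
Σ=3b of 3 (107bpm 3/4) — PASS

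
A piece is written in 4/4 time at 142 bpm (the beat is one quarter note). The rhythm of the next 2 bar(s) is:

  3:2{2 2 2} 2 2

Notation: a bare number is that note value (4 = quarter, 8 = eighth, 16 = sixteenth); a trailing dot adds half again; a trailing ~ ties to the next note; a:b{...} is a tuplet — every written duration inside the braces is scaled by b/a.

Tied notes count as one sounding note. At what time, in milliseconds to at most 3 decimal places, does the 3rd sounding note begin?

note 3 onset = 8/3b = 1126.761ms

1. 0.0ms @ 0 + 563.38ms (4/3)
2. 563.38ms @ 4/3 + 563.38ms (4/3)
3. 1126.761ms @ 8/3 + 563.38ms (4/3)
4. 1690.141ms @ 4 + 845.07ms (2)
5. 2535.211ms @ 6 + 845.07ms (2)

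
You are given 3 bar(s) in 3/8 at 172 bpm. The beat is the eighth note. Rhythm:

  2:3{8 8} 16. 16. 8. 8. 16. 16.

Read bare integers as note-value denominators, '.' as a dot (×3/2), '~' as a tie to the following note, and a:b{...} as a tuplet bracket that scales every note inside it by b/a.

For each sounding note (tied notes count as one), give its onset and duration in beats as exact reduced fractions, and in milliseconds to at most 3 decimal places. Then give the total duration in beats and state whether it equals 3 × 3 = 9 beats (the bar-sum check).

1) 0.0ms=0b +523.256ms=3/2b
2) 523.256ms=3/2b +523.256ms=3/2b
3) 1046.512ms=3b +261.628ms=3/4b
4) 1308.14ms=15/4b +261.628ms=3/4b
5) 1569.767ms=9/2b +523.256ms=3/2b
6) 2093.023ms=6b +523.256ms=3/2b
7) 2616.279ms=15/2b +261.628ms=3/4b
8) 2877.907ms=33/4b +261.628ms=3/4b
Σ=9b of 9 (172bpm 3/8) — PASS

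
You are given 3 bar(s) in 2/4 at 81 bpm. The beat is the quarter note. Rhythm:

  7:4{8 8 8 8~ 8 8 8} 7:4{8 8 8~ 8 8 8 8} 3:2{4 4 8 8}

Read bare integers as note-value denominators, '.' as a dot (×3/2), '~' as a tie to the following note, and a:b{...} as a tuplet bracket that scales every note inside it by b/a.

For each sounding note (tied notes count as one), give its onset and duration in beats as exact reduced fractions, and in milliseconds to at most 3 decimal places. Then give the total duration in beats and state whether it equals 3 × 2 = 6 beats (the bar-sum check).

1) 0.0ms=0b +211.64ms=2/7b
2) 211.64ms=2/7b +211.64ms=2/7b
3) 423.28ms=4/7b +211.64ms=2/7b
4) 634.921ms=6/7b +423.28ms=4/7b
5) 1058.201ms=10/7b +211.64ms=2/7b
6) 1269.841ms=12/7b +211.64ms=2/7b
7) 1481.481ms=2b +211.64ms=2/7b
8) 1693.122ms=16/7b +211.64ms=2/7b
9) 1904.762ms=18/7b +423.28ms=4/7b
10) 2328.042ms=22/7b +211.64ms=2/7b
11) 2539.683ms=24/7b +211.64ms=2/7b
12) 2751.323ms=26/7b +211.64ms=2/7b
13) 2962.963ms=4b +493.827ms=2/3b
14) 3456.79ms=14/3b +493.827ms=2/3b
15) 3950.617ms=16/3b +246.914ms=1/3b
16) 4197.531ms=17/3b +246.914ms=1/3b
Σ=6b of 6 (81bpm 2/4) — PASS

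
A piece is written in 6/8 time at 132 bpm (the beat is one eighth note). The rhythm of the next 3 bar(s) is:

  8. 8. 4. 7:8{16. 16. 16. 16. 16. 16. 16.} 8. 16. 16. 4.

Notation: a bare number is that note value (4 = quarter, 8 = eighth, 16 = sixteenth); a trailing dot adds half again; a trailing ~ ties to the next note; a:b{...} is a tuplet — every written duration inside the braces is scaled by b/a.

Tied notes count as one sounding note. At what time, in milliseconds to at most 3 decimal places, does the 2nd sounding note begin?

1. 0.0ms @ 0 + 681.818ms (3/2)
2. 681.818ms @ 3/2 + 681.818ms (3/2)
3. 1363.636ms @ 3 + 1363.636ms (3)
4. 2727.273ms @ 6 + 389.61ms (6/7)
5. 3116.883ms @ 48/7 + 389.61ms (6/7)
6. 3506.494ms @ 54/7 + 389.61ms (6/7)
7. 3896.104ms @ 60/7 + 389.61ms (6/7)
8. 4285.714ms @ 66/7 + 389.61ms (6/7)
9. 4675.325ms @ 72/7 + 389.61ms (6/7)
10. 5064.935ms @ 78/7 + 389.61ms (6/7)
11. 5454.545ms @ 12 + 681.818ms (3/2)
12. 6136.364ms @ 27/2 + 340.909ms (3/4)
13. 6477.273ms @ 57/4 + 340.909ms (3/4)
14. 6818.182ms @ 15 + 1363.636ms (3)

note 2 onset = 3/2b = 681.818ms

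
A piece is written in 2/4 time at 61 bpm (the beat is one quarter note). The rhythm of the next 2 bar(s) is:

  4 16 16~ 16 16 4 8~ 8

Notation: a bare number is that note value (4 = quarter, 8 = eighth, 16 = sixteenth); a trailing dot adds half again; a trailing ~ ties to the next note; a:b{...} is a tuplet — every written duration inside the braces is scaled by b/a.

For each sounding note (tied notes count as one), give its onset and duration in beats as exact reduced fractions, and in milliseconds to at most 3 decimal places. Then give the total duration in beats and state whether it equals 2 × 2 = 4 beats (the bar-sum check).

1) 0.0ms=0b +983.607ms=1b
2) 983.607ms=1b +245.902ms=1/4b
3) 1229.508ms=5/4b +491.803ms=1/2b
4) 1721.311ms=7/4b +245.902ms=1/4b
5) 1967.213ms=2b +983.607ms=1b
6) 2950.82ms=3b +983.607ms=1b
Σ=4b of 4 (61bpm 2/4) — PASS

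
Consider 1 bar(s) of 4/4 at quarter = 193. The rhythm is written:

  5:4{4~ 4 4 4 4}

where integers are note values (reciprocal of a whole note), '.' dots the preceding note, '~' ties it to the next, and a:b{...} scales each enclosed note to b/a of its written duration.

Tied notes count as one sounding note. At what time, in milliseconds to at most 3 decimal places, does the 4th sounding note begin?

note 4 onset = 16/5b = 994.819ms

1. 0.0ms @ 0 + 497.409ms (8/5)
2. 497.409ms @ 8/5 + 248.705ms (4/5)
3. 746.114ms @ 12/5 + 248.705ms (4/5)
4. 994.819ms @ 16/5 + 248.705ms (4/5)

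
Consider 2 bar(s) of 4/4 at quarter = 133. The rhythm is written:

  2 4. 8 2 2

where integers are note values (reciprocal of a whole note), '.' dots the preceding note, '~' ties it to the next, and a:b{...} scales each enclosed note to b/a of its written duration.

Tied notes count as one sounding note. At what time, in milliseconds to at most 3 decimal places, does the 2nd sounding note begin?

1. 0.0ms @ 0 + 902.256ms (2)
2. 902.256ms @ 2 + 676.692ms (3/2)
3. 1578.947ms @ 7/2 + 225.564ms (1/2)
4. 1804.511ms @ 4 + 902.256ms (2)
5. 2706.767ms @ 6 + 902.256ms (2)

note 2 onset = 2b = 902.256ms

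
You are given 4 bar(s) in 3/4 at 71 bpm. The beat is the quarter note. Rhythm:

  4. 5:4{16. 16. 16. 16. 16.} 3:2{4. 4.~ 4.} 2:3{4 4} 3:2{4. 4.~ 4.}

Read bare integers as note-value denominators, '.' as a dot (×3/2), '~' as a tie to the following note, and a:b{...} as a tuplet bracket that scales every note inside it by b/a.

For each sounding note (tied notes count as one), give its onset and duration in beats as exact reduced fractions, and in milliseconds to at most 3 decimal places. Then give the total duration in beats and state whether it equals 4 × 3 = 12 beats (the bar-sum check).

1) 0.0ms=0b +1267.606ms=3/2b
2) 1267.606ms=3/2b +253.521ms=3/10b
3) 1521.127ms=9/5b +253.521ms=3/10b
4) 1774.648ms=21/10b +253.521ms=3/10b
5) 2028.169ms=12/5b +253.521ms=3/10b
6) 2281.69ms=27/10b +253.521ms=3/10b
7) 2535.211ms=3b +845.07ms=1b
8) 3380.282ms=4b +1690.141ms=2b
9) 5070.423ms=6b +1267.606ms=3/2b
10) 6338.028ms=15/2b +1267.606ms=3/2b
11) 7605.634ms=9b +845.07ms=1b
12) 8450.704ms=10b +1690.141ms=2b
Σ=12b of 12 (71bpm 3/4) — PASS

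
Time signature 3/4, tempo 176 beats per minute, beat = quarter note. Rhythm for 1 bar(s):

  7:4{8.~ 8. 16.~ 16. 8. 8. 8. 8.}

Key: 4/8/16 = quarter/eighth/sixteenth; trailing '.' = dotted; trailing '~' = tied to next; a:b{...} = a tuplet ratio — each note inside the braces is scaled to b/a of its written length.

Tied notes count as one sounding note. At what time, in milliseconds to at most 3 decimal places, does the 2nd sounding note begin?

note 2 onset = 6/7b = 292.208ms

1. 0.0ms @ 0 + 292.208ms (6/7)
2. 292.208ms @ 6/7 + 146.104ms (3/7)
3. 438.312ms @ 9/7 + 146.104ms (3/7)
4. 584.416ms @ 12/7 + 146.104ms (3/7)
5. 730.519ms @ 15/7 + 146.104ms (3/7)
6. 876.623ms @ 18/7 + 146.104ms (3/7)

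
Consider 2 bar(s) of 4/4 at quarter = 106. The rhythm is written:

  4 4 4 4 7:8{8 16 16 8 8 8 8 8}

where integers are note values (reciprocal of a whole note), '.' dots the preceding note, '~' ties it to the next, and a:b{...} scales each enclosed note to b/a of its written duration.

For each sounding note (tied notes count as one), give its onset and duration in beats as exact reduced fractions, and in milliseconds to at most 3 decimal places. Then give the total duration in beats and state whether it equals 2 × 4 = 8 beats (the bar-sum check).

1) 0.0ms=0b +566.038ms=1b
2) 566.038ms=1b +566.038ms=1b
3) 1132.075ms=2b +566.038ms=1b
4) 1698.113ms=3b +566.038ms=1b
5) 2264.151ms=4b +323.45ms=4/7b
6) 2587.601ms=32/7b +161.725ms=2/7b
7) 2749.326ms=34/7b +161.725ms=2/7b
8) 2911.051ms=36/7b +323.45ms=4/7b
9) 3234.501ms=40/7b +323.45ms=4/7b
10) 3557.951ms=44/7b +323.45ms=4/7b
11) 3881.402ms=48/7b +323.45ms=4/7b
12) 4204.852ms=52/7b +323.45ms=4/7b
Σ=8b of 8 (106bpm 4/4) — PASS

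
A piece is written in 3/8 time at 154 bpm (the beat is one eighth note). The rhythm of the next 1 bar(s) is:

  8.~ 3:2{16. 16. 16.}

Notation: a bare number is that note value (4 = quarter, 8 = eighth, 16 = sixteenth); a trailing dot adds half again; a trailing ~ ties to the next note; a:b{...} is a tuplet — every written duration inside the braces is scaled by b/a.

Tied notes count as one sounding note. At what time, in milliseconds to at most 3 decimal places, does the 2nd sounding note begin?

note 2 onset = 2b = 779.221ms

1. 0.0ms @ 0 + 779.221ms (2)
2. 779.221ms @ 2 + 194.805ms (1/2)
3. 974.026ms @ 5/2 + 194.805ms (1/2)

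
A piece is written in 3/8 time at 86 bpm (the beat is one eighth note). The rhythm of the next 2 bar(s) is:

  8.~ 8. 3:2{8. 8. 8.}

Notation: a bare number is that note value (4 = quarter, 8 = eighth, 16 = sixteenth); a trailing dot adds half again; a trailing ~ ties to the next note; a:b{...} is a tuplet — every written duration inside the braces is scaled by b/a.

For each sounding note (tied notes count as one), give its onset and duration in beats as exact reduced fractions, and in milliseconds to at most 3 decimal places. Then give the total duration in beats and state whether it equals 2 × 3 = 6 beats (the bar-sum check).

1) 0.0ms=0b +2093.023ms=3b
2) 2093.023ms=3b +697.674ms=1b
3) 2790.698ms=4b +697.674ms=1b
4) 3488.372ms=5b +697.674ms=1b
Σ=6b of 6 (86bpm 3/8) — PASS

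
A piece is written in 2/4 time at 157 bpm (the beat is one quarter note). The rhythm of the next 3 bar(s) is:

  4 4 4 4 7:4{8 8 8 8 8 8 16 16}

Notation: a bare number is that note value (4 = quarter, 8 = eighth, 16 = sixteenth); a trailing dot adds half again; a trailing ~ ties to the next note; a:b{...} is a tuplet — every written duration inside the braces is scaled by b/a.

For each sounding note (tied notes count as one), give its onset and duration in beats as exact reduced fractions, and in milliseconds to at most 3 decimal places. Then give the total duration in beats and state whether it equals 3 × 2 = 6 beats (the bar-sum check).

1) 0.0ms=0b +382.166ms=1b
2) 382.166ms=1b +382.166ms=1b
3) 764.331ms=2b +382.166ms=1b
4) 1146.497ms=3b +382.166ms=1b
5) 1528.662ms=4b +109.19ms=2/7b
6) 1637.853ms=30/7b +109.19ms=2/7b
7) 1747.043ms=32/7b +109.19ms=2/7b
8) 1856.233ms=34/7b +109.19ms=2/7b
9) 1965.423ms=36/7b +109.19ms=2/7b
10) 2074.613ms=38/7b +109.19ms=2/7b
11) 2183.803ms=40/7b +54.595ms=1/7b
12) 2238.399ms=41/7b +54.595ms=1/7b
Σ=6b of 6 (157bpm 2/4) — PASS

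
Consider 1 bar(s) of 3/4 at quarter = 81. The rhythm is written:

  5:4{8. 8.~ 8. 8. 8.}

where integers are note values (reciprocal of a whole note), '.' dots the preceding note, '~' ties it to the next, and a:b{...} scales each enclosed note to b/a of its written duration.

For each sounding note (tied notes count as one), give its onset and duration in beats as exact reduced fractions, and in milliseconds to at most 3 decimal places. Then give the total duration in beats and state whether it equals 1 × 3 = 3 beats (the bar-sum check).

1) 0.0ms=0b +444.444ms=3/5b
2) 444.444ms=3/5b +888.889ms=6/5b
3) 1333.333ms=9/5b +444.444ms=3/5b
4) 1777.778ms=12/5b +444.444ms=3/5b
Σ=3b of 3 (81bpm 3/4) — PASS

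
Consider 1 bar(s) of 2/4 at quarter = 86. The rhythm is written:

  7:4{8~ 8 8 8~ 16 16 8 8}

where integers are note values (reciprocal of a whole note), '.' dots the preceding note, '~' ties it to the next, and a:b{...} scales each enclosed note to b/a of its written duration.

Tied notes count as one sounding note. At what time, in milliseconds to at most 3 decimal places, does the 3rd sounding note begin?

1. 0.0ms @ 0 + 398.671ms (4/7)
2. 398.671ms @ 4/7 + 199.336ms (2/7)
3. 598.007ms @ 6/7 + 299.003ms (3/7)
4. 897.01ms @ 9/7 + 99.668ms (1/7)
5. 996.678ms @ 10/7 + 199.336ms (2/7)
6. 1196.013ms @ 12/7 + 199.336ms (2/7)

note 3 onset = 6/7b = 598.007ms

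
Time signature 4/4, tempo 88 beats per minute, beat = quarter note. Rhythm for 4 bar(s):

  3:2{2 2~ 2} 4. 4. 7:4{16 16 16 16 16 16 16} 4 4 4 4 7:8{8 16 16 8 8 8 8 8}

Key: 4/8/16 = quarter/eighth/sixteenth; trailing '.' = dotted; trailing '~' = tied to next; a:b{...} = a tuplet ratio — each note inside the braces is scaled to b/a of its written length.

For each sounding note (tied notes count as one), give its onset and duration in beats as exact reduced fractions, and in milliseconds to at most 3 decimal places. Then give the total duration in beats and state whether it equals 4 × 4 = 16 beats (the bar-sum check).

1) 0.0ms=0b +909.091ms=4/3b
2) 909.091ms=4/3b +1818.182ms=8/3b
3) 2727.273ms=4b +1022.727ms=3/2b
4) 3750.0ms=11/2b +1022.727ms=3/2b
5) 4772.727ms=7b +97.403ms=1/7b
6) 4870.13ms=50/7b +97.403ms=1/7b
7) 4967.532ms=51/7b +97.403ms=1/7b
8) 5064.935ms=52/7b +97.403ms=1/7b
9) 5162.338ms=53/7b +97.403ms=1/7b
10) 5259.74ms=54/7b +97.403ms=1/7b
11) 5357.143ms=55/7b +97.403ms=1/7b
12) 5454.545ms=8b +681.818ms=1b
13) 6136.364ms=9b +681.818ms=1b
14) 6818.182ms=10b +681.818ms=1b
15) 7500.0ms=11b +681.818ms=1b
16) 8181.818ms=12b +389.61ms=4/7b
17) 8571.429ms=88/7b +194.805ms=2/7b
18) 8766.234ms=90/7b +194.805ms=2/7b
19) 8961.039ms=92/7b +389.61ms=4/7b
20) 9350.649ms=96/7b +389.61ms=4/7b
21) 9740.26ms=100/7b +389.61ms=4/7b
22) 10129.87ms=104/7b +389.61ms=4/7b
23) 10519.481ms=108/7b +389.61ms=4/7b
Σ=16b of 16 (88bpm 4/4) — PASS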